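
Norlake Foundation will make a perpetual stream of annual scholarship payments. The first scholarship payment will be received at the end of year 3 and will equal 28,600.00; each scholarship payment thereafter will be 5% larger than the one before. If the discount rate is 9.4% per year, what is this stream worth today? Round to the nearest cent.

543098.64

Value at end of year 2: C₁ / (r − g) = 28,600.00 / (0.094 − 0.05) = 650,000.0000
Discount to today: PV = 650,000.0000 / (1 + 0.094)^2 = 650,000.0000 / 1.196836 = 543,098.64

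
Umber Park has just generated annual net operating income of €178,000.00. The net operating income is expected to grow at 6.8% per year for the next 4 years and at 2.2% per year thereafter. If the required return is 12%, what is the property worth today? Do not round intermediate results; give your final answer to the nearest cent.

€2167926.92

D_1 = 190104.00000
D_2 = 203031.07200
D_3 = 216837.18490
D_4 = 231582.11347
Terminal value at year 4: TV = D_4×(1+g_2)/(r−g_2) = 236676.91997/0.098 = 2415070.61189
P_0 = D_1/(1+r)^1 + D_2/(1+r)^2 + D_3/(1+r)^3 + D_4/(1+r)^4 + TV/(1+r)^4
    = 169735.71429 + 161855.12755 + 154340.42520 + 147174.61974 + 1534821.03448 = 2167926.92126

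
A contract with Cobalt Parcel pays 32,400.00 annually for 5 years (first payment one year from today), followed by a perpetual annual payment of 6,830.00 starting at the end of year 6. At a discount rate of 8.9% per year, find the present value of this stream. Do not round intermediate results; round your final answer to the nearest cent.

176458.56

PV of 5-year annuity: 32,400.00 × [1 − (1+0.089)^−5] / 0.089 = 126352.37470
Perpetuity value at year 5: 6,830.00 / 0.089 = 76741.57303
PV of perpetuity: 76741.57303 / (1+0.089)^5 = 50106.18047
Total PV = 126352.37470 + 50106.18047 = 176458.55516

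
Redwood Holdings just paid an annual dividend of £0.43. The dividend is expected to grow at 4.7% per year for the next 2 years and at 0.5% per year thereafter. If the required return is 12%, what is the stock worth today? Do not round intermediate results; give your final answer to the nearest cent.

£4.06

D_1 = 0.45021
D_2 = 0.47137
Terminal value at year 2: TV = D_2×(1+g_2)/(r−g_2) = 0.47373/0.115 = 4.11936
P_0 = D_1/(1+r)^1 + D_2/(1+r)^2 + TV/(1+r)^2
    = 0.40197 + 0.37577 + 3.28393 = 4.06168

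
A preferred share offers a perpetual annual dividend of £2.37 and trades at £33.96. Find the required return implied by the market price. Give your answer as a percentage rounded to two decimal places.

P = C/r ⇒ r = C/P = £2.37/£33.96 = 0.069788

6.98%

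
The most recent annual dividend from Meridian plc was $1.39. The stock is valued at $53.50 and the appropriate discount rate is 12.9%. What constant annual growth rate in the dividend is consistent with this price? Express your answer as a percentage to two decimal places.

10.04%

P = D₀(1+g)/(r−g) ⇒ P(r−g) = D₀(1+g) ⇒ g(P+D₀) = P·r − D₀
g = (P·r − D₀)/(P + D₀) = ($53.50×0.129 − $1.39) / ($53.50 + $1.39) = 0.100410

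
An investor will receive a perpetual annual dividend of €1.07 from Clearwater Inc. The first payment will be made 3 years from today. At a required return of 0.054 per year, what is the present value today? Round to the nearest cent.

€17.84

Value at end of year 2: C / r = €1.07 / 0.054 = €19.8148
Discount to today: PV = €19.8148 / (1 + 0.054)^2 = €19.8148 / 1.110916 = €17.84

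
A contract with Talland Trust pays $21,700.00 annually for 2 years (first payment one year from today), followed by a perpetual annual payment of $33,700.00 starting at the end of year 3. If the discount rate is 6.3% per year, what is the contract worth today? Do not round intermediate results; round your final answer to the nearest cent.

$513012.07

PV of 2-year annuity: $21,700.00 × [1 − (1+0.063)^−2] / 0.063 = 39617.98952
Perpetuity value at year 2: $33,700.00 / 0.063 = 534920.63492
PV of perpetuity: 534920.63492 / (1+0.063)^2 = 473394.07977
Total PV = 39617.98952 + 473394.07977 = 513012.06929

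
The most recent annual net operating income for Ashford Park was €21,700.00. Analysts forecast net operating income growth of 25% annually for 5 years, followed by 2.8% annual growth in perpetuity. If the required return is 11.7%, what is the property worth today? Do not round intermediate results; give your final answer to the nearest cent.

€593879.09

D_1 = 27125.00000
D_2 = 33906.25000
D_3 = 42382.81250
D_4 = 52978.51562
D_5 = 66223.14453
Terminal value at year 5: TV = D_5×(1+g_2)/(r−g_2) = 68077.39258/0.089 = 764914.52335
P_0 = D_1/(1+r)^1 + D_2/(1+r)^2 + D_3/(1+r)^3 + D_4/(1+r)^4 + D_5/(1+r)^5 + TV/(1+r)^5
    = 24283.79588 + 27175.24159 + 30410.96865 + 34031.97029 + 38084.12074 + 439892.99008 = 593879.08722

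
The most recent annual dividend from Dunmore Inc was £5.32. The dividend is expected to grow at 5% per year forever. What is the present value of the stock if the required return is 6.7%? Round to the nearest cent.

£328.59

D₁ = D₀ × (1 + g) = £5.32 × 1.05 = £5.5860
Growing perpetuity: P = D₁ / (r − g) = £5.5860 / (0.067 − 0.05) = £328.59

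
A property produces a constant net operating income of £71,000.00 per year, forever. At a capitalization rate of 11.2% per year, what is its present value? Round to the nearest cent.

Level perpetuity: PV = C / r = £71,000.00 / 0.112 = £633,928.57

£633928.57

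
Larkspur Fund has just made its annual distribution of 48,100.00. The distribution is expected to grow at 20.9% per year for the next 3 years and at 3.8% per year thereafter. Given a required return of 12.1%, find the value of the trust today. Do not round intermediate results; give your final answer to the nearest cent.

D_1 = 58152.90000
D_2 = 70306.85610
D_3 = 85000.98902
Terminal value at year 3: TV = D_3×(1+g_2)/(r−g_2) = 88231.02661/0.083 = 1063024.41696
P_0 = D_1/(1+r)^1 + D_2/(1+r)^2 + D_3/(1+r)^3 + TV/(1+r)^3
    = 51875.91436 + 55948.24305 + 60340.25500 + 754616.68299 = 922781.09540

922781.10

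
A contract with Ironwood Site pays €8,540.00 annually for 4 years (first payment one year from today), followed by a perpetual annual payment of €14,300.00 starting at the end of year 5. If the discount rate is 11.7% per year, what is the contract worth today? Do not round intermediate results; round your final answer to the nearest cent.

PV of 4-year annuity: €8,540.00 × [1 − (1+0.117)^−4] / 0.117 = 26103.71123
Perpetuity value at year 4: €14,300.00 / 0.117 = 122222.22222
PV of perpetuity: 122222.22222 / (1+0.117)^4 = 78512.26080
Total PV = 26103.71123 + 78512.26080 = 104615.97203

€104615.97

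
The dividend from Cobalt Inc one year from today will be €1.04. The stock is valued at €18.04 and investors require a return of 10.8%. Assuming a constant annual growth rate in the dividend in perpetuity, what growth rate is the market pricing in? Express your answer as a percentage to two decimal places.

5.04%

P = D₁/(r−g) ⇒ g = r − D₁/P = 0.108 − €1.04/€18.04 = 0.050350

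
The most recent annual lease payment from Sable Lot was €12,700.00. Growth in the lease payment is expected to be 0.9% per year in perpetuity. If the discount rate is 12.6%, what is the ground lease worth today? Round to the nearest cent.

€109523.93

D₁ = D₀ × (1 + g) = €12,700.00 × 1.009 = €12,814.3000
Growing perpetuity: P = D₁ / (r − g) = €12,814.3000 / (0.126 − 0.009) = €109,523.93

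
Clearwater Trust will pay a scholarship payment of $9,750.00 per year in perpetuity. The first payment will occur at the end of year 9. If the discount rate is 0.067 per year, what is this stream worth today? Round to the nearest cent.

$86619.26

Value at end of year 8: C / r = $9,750.00 / 0.067 = $145,522.3881
Discount to today: PV = $145,522.3881 / (1 + 0.067)^8 = $145,522.3881 / 1.680023 = $86,619.26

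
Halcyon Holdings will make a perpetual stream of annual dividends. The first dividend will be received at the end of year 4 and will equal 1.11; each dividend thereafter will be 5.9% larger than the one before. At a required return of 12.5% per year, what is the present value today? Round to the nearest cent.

11.81

Value at end of year 3: C₁ / (r − g) = 1.11 / (0.125 − 0.059) = 16.8182
Discount to today: PV = 16.8182 / (1 + 0.125)^3 = 16.8182 / 1.423828 = 11.81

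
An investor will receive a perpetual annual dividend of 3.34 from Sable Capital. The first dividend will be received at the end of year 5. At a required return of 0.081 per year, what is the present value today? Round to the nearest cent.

30.20

Value at end of year 4: C / r = 3.34 / 0.081 = 41.2346
Discount to today: PV = 41.2346 / (1 + 0.081)^4 = 41.2346 / 1.365535 = 30.20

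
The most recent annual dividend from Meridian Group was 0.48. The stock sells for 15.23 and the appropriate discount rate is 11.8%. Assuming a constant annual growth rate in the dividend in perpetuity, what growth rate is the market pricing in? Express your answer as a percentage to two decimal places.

P = D₀(1+g)/(r−g) ⇒ P(r−g) = D₀(1+g) ⇒ g(P+D₀) = P·r − D₀
g = (P·r − D₀)/(P + D₀) = (15.23×0.118 − 0.48) / (15.23 + 0.48) = 0.083841

8.38%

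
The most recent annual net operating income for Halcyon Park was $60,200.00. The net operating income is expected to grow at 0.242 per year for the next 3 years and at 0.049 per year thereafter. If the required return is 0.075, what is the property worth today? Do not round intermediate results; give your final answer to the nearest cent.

D_1 = 74768.40000
D_2 = 92862.35280
D_3 = 115335.04218
Terminal value at year 3: TV = D_3×(1+g_2)/(r−g_2) = 120986.45924/0.026 = 4653325.35555
P_0 = D_1/(1+r)^1 + D_2/(1+r)^2 + D_3/(1+r)^3 + TV/(1+r)^3
    = 69552.00000 + 80356.82233 + 92840.16124 + 3745743.42832 = 3988492.41188

$3988492.41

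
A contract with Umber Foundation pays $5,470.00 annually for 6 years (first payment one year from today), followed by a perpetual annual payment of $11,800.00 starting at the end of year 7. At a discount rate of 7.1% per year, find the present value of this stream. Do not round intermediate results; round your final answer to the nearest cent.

PV of 6-year annuity: $5,470.00 × [1 − (1+0.071)^−6] / 0.071 = 25992.67596
Perpetuity value at year 6: $11,800.00 / 0.071 = 166197.18310
PV of perpetuity: 166197.18310 / (1+0.071)^6 = 110125.23130
Total PV = 25992.67596 + 110125.23130 = 136117.90726

$136117.91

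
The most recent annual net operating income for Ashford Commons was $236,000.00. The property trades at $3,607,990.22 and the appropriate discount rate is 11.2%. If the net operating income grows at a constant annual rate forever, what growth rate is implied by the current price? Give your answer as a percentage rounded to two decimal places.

4.37%

P = D₀(1+g)/(r−g) ⇒ P(r−g) = D₀(1+g) ⇒ g(P+D₀) = P·r − D₀
g = (P·r − D₀)/(P + D₀) = ($3,607,990.22×0.112 − $236,000.00) / ($3,607,990.22 + $236,000.00) = 0.043729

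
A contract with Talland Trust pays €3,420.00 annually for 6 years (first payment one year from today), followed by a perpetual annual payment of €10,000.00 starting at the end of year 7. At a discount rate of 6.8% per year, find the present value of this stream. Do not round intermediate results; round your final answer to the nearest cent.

€115500.40

PV of 6-year annuity: €3,420.00 × [1 − (1+0.068)^−6] / 0.068 = 16402.70454
Perpetuity value at year 6: €10,000.00 / 0.068 = 147058.82353
PV of perpetuity: 147058.82353 / (1+0.068)^6 = 99097.69915
Total PV = 16402.70454 + 99097.69915 = 115500.40369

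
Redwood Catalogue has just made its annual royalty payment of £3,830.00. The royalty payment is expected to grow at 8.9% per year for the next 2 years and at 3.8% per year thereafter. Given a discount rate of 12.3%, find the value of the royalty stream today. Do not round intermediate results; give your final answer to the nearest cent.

£51297.48

D_1 = 4170.87000
D_2 = 4542.07743
Terminal value at year 2: TV = D_2×(1+g_2)/(r−g_2) = 4714.67637/0.085 = 55466.78085
P_0 = D_1/(1+r)^1 + D_2/(1+r)^2 + TV/(1+r)^2
    = 3714.04274 + 3601.59621 + 43981.84551 = 51297.48447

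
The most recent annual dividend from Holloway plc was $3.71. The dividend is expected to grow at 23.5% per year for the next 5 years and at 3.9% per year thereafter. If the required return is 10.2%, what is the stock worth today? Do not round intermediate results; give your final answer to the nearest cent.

D_1 = 4.58185
D_2 = 5.65858
D_3 = 6.98835
D_4 = 8.63061
D_5 = 10.65881
Terminal value at year 5: TV = D_5×(1+g_2)/(r−g_2) = 11.07450/0.063 = 175.78576
P_0 = D_1/(1+r)^1 + D_2/(1+r)^2 + D_3/(1+r)^3 + D_4/(1+r)^4 + D_5/(1+r)^5 + TV/(1+r)^5
    = 4.15776 + 4.65956 + 5.22192 + 5.85215 + 6.55844 + 108.16225 = 134.61208

$134.61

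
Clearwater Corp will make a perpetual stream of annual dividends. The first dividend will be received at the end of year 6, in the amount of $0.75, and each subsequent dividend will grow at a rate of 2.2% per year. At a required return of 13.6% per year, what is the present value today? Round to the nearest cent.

Value at end of year 5: C₁ / (r − g) = $0.75 / (0.136 − 0.022) = $6.5789
Discount to today: PV = $6.5789 / (1 + 0.136)^5 = $6.5789 / 1.891872 = $3.48

$3.48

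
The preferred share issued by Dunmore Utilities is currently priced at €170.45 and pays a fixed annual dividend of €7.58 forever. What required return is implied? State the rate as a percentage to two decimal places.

4.45%

P = C/r ⇒ r = C/P = €7.58/€170.45 = 0.044471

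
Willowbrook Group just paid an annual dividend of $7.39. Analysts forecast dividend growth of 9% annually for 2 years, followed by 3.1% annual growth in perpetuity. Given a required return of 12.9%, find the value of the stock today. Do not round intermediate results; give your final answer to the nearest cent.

$86.49

D_1 = 8.05510
D_2 = 8.78006
Terminal value at year 2: TV = D_2×(1+g_2)/(r−g_2) = 9.05224/0.098 = 92.36980
P_0 = D_1/(1+r)^1 + D_2/(1+r)^2 + TV/(1+r)^2
    = 7.13472 + 6.88826 + 72.46731 = 86.49029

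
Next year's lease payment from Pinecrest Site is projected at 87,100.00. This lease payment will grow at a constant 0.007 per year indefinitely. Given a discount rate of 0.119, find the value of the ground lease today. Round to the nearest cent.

Growing perpetuity: P = D₁ / (r − g) = 87,100.0000 / (0.119 − 0.007) = 777,678.57

777678.57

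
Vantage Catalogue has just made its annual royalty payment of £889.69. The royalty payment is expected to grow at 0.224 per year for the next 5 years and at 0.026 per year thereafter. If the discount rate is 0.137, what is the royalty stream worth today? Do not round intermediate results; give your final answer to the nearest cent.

D_1 = 1088.98056
D_2 = 1332.91221
D_3 = 1631.48454
D_4 = 1996.93708
D_5 = 2444.25098
Terminal value at year 5: TV = D_5×(1+g_2)/(r−g_2) = 2507.80151/0.111 = 22592.80637
P_0 = D_1/(1+r)^1 + D_2/(1+r)^2 + D_3/(1+r)^3 + D_4/(1+r)^4 + D_5/(1+r)^5 + TV/(1+r)^5
    = 957.76654 + 1031.05211 + 1109.94528 + 1194.87513 + 1286.30357 + 11889.61678 = 17469.55941

£17469.56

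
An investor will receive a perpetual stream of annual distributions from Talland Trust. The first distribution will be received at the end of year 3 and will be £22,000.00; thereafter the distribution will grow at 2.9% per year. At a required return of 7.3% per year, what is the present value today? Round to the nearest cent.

Value at end of year 2: C₁ / (r − g) = £22,000.00 / (0.073 − 0.029) = £500,000.0000
Discount to today: PV = £500,000.0000 / (1 + 0.073)^2 = £500,000.0000 / 1.151329 = £434,280.73

£434280.73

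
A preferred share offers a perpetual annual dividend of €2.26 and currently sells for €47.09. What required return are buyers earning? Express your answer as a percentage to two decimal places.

4.80%

P = C/r ⇒ r = C/P = €2.26/€47.09 = 0.047993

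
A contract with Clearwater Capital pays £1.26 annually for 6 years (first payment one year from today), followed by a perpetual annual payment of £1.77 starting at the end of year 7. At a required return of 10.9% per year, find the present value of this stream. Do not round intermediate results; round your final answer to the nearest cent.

£14.07

PV of 6-year annuity: £1.26 × [1 − (1+0.109)^−6] / 0.109 = 5.34587
Perpetuity value at year 6: £1.77 / 0.109 = 16.23853
PV of perpetuity: 16.23853 / (1+0.109)^6 = 8.72886
Total PV = 5.34587 + 8.72886 = 14.07473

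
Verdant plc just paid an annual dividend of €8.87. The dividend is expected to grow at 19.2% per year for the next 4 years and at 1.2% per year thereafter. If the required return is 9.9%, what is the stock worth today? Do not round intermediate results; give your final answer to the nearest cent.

D_1 = 10.57304
D_2 = 12.60306
D_3 = 15.02285
D_4 = 17.90724
Terminal value at year 4: TV = D_4×(1+g_2)/(r−g_2) = 18.12213/0.087 = 208.30030
P_0 = D_1/(1+r)^1 + D_2/(1+r)^2 + D_3/(1+r)^3 + D_4/(1+r)^4 + TV/(1+r)^4
    = 9.62060 + 10.43472 + 11.31773 + 12.27546 + 142.79044 = 186.43895

€186.44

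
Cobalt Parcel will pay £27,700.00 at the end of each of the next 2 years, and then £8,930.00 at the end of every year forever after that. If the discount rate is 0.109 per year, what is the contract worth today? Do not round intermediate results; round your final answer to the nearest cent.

£114113.40

PV of 2-year annuity: £27,700.00 × [1 − (1+0.109)^−2] / 0.109 = 47499.96138
Perpetuity value at year 2: £8,930.00 / 0.109 = 81926.60550
PV of perpetuity: 81926.60550 / (1+0.109)^2 = 66613.44106
Total PV = 47499.96138 + 66613.44106 = 114113.40244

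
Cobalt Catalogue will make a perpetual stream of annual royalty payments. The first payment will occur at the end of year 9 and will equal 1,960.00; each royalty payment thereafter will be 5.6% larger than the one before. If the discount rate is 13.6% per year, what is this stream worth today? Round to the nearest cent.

Value at end of year 8: C₁ / (r − g) = 1,960.00 / (0.136 − 0.056) = 24,500.0000
Discount to today: PV = 24,500.0000 / (1 + 0.136)^8 = 24,500.0000 / 2.773490 = 8,833.63

8833.63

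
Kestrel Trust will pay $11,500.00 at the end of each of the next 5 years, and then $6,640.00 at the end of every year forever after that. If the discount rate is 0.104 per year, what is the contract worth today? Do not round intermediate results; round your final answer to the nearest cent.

$82082.65

PV of 5-year annuity: $11,500.00 × [1 − (1+0.104)^−5] / 0.104 = 43152.20580
Perpetuity value at year 5: $6,640.00 / 0.104 = 63846.15385
PV of perpetuity: 63846.15385 / (1+0.104)^5 = 38930.44546
Total PV = 43152.20580 + 38930.44546 = 82082.65125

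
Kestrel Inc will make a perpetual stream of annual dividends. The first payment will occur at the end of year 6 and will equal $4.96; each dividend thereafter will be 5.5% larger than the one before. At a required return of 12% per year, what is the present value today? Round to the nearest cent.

$43.30

Value at end of year 5: C₁ / (r − g) = $4.96 / (0.12 − 0.055) = $76.3077
Discount to today: PV = $76.3077 / (1 + 0.12)^5 = $76.3077 / 1.762342 = $43.30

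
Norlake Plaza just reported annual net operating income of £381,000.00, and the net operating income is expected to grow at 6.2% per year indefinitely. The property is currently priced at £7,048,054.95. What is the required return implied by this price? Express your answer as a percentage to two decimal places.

11.94%

D₁ = £381,000.00 × 1.062 = £404,622.0000
P = D₁/(r − g) ⇒ r = D₁/P + g = £404,622.0000/£7,048,054.95 + 0.062 = 0.057409 + 0.062 = 0.119409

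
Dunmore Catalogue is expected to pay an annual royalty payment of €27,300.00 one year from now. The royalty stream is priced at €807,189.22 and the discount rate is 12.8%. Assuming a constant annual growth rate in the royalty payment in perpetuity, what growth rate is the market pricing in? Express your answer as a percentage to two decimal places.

P = D₁/(r−g) ⇒ g = r − D₁/P = 0.128 − €27,300.00/€807,189.22 = 0.094179

9.42%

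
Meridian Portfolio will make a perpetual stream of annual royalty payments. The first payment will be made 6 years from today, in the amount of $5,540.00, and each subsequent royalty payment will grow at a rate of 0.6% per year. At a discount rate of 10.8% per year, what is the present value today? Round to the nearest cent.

Value at end of year 5: C₁ / (r − g) = $5,540.00 / (0.108 − 0.006) = $54,313.7255
Discount to today: PV = $54,313.7255 / (1 + 0.108)^5 = $54,313.7255 / 1.669932 = $32,524.51

$32524.51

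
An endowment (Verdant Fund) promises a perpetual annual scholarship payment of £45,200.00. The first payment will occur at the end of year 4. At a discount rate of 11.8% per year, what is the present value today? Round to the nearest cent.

Value at end of year 3: C / r = £45,200.00 / 0.118 = £383,050.8475
Discount to today: PV = £383,050.8475 / (1 + 0.118)^3 = £383,050.8475 / 1.397415 = £274,113.87

£274113.87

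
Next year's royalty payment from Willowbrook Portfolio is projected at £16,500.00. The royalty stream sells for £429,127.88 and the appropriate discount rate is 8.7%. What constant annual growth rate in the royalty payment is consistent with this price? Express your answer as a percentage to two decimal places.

P = D₁/(r−g) ⇒ g = r − D₁/P = 0.087 − £16,500.00/£429,127.88 = 0.048550

4.85%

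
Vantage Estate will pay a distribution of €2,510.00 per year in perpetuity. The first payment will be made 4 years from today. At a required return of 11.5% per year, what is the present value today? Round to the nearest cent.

Value at end of year 3: C / r = €2,510.00 / 0.115 = €21,826.0870
Discount to today: PV = €21,826.0870 / (1 + 0.115)^3 = €21,826.0870 / 1.386196 = €15,745.31

€15745.31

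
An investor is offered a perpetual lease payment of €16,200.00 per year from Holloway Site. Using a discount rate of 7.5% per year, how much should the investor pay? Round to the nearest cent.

Level perpetuity: PV = C / r = €16,200.00 / 0.075 = €216,000.00

€216000.00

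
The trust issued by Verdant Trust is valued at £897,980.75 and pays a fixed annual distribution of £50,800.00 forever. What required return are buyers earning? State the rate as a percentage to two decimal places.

5.66%

P = C/r ⇒ r = C/P = £50,800.00/£897,980.75 = 0.056571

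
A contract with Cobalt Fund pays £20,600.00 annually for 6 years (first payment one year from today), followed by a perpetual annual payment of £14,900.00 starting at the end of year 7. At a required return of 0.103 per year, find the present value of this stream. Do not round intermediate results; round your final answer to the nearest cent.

PV of 6-year annuity: £20,600.00 × [1 − (1+0.103)^−6] / 0.103 = 88935.07670
Perpetuity value at year 6: £14,900.00 / 0.103 = 144660.19417
PV of perpetuity: 144660.19417 / (1+0.103)^6 = 80333.36685
Total PV = 88935.07670 + 80333.36685 = 169268.44355

£169268.44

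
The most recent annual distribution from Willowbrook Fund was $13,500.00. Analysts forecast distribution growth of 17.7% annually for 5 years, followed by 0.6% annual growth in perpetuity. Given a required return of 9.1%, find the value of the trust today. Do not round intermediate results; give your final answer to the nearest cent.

$318734.13

D_1 = 15889.50000
D_2 = 18701.94150
D_3 = 22012.18515
D_4 = 25908.34192
D_5 = 30494.11844
Terminal value at year 5: TV = D_5×(1+g_2)/(r−g_2) = 30677.08315/0.085 = 360906.86054
P_0 = D_1/(1+r)^1 + D_2/(1+r)^2 + D_3/(1+r)^3 + D_4/(1+r)^4 + D_5/(1+r)^5 + TV/(1+r)^5
    = 14564.16132 + 15712.20703 + 16950.74948 + 18286.92221 + 19728.42112 + 233491.66645 = 318734.12761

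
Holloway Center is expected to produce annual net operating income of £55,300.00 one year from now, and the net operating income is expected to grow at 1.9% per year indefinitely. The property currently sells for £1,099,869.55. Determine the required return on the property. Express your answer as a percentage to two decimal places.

6.93%

P = D₁/(r − g) ⇒ r = D₁/P + g = £55,300.0000/£1,099,869.55 + 0.019 = 0.050279 + 0.019 = 0.069279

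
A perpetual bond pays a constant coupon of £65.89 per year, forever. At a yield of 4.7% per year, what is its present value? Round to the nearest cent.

£1401.91

Level perpetuity: PV = C / r = £65.89 / 0.047 = £1,401.91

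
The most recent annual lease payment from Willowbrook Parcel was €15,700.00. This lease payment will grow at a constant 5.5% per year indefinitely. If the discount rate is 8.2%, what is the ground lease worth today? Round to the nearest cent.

€613462.96

D₁ = D₀ × (1 + g) = €15,700.00 × 1.055 = €16,563.5000
Growing perpetuity: P = D₁ / (r − g) = €16,563.5000 / (0.082 − 0.055) = €613,462.96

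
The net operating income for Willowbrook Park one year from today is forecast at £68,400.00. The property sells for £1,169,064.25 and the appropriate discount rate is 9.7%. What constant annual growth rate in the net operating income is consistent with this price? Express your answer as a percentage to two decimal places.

P = D₁/(r−g) ⇒ g = r − D₁/P = 0.097 − £68,400.00/£1,169,064.25 = 0.038492

3.85%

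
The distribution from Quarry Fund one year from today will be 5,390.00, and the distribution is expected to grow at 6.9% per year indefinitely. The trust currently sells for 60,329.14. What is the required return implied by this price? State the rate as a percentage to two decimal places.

P = D₁/(r − g) ⇒ r = D₁/P + g = 5,390.0000/60,329.14 + 0.069 = 0.089343 + 0.069 = 0.158343

15.83%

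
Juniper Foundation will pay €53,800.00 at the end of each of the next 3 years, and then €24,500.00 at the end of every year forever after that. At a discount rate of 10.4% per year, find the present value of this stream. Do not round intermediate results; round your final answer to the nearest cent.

PV of 3-year annuity: €53,800.00 × [1 − (1+0.104)^−3] / 0.104 = 132856.05379
Perpetuity value at year 3: €24,500.00 / 0.104 = 235576.92308
PV of perpetuity: 235576.92308 / (1+0.104)^3 = 175075.56029
Total PV = 132856.05379 + 175075.56029 = 307931.61408

€307931.61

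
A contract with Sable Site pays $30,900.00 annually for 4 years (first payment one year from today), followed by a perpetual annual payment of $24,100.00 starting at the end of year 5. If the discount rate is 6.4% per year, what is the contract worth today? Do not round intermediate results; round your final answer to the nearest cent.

$399910.99

PV of 4-year annuity: $30,900.00 × [1 − (1+0.064)^−4] / 0.064 = 106098.29771
Perpetuity value at year 4: $24,100.00 / 0.064 = 376562.50000
PV of perpetuity: 376562.50000 / (1+0.064)^4 = 293812.69499
Total PV = 106098.29771 + 293812.69499 = 399910.99270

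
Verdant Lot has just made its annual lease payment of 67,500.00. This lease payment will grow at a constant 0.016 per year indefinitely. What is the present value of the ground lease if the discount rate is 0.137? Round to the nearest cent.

566776.86

D₁ = D₀ × (1 + g) = 67,500.00 × 1.016 = 68,580.0000
Growing perpetuity: P = D₁ / (r − g) = 68,580.0000 / (0.137 − 0.016) = 566,776.86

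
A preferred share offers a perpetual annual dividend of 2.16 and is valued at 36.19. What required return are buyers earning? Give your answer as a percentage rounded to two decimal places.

5.97%

P = C/r ⇒ r = C/P = 2.16/36.19 = 0.059685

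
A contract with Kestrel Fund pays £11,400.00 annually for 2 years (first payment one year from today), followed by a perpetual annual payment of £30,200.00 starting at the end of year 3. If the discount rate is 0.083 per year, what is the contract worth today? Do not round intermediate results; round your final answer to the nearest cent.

£330467.44

PV of 2-year annuity: £11,400.00 × [1 − (1+0.083)^−2] / 0.083 = 20245.90562
Perpetuity value at year 2: £30,200.00 / 0.083 = 363855.42169
PV of perpetuity: 363855.42169 / (1+0.083)^2 = 310221.53135
Total PV = 20245.90562 + 310221.53135 = 330467.43698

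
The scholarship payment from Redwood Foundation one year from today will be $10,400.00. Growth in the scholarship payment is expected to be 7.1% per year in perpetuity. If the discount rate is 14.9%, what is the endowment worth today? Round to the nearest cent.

Growing perpetuity: P = D₁ / (r − g) = $10,400.0000 / (0.149 − 0.071) = $133,333.33

$133333.33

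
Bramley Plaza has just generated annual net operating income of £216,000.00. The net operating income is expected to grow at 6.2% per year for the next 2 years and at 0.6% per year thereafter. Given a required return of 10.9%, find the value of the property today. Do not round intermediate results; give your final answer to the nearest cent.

£2339566.65

D_1 = 229392.00000
D_2 = 243614.30400
Terminal value at year 2: TV = D_2×(1+g_2)/(r−g_2) = 245075.98982/0.103 = 2379378.54198
P_0 = D_1/(1+r)^1 + D_2/(1+r)^2 + TV/(1+r)^2
    = 206845.80703 + 198079.57355 + 1934641.27178 = 2339566.65237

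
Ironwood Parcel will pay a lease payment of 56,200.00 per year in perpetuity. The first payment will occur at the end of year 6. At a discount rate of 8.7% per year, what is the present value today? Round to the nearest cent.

Value at end of year 5: C / r = 56,200.00 / 0.087 = 645,977.0115
Discount to today: PV = 645,977.0115 / (1 + 0.087)^5 = 645,977.0115 / 1.517566 = 425,666.37

425666.37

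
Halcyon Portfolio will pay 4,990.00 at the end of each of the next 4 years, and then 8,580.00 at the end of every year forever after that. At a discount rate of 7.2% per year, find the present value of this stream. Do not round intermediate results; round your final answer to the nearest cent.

107061.28

PV of 4-year annuity: 4,990.00 × [1 − (1+0.072)^−4] / 0.072 = 16826.14991
Perpetuity value at year 4: 8,580.00 / 0.072 = 119166.66667
PV of perpetuity: 119166.66667 / (1+0.072)^4 = 90235.13034
Total PV = 16826.14991 + 90235.13034 = 107061.28026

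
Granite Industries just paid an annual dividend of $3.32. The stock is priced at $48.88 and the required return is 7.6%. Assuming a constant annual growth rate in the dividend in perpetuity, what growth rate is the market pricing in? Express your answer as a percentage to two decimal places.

P = D₀(1+g)/(r−g) ⇒ P(r−g) = D₀(1+g) ⇒ g(P+D₀) = P·r − D₀
g = (P·r − D₀)/(P + D₀) = ($48.88×0.076 − $3.32) / ($48.88 + $3.32) = 0.007565

0.76%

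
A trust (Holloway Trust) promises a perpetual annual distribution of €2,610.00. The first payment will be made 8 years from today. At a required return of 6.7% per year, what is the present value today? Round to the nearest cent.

€24740.86

Value at end of year 7: C / r = €2,610.00 / 0.067 = €38,955.2239
Discount to today: PV = €38,955.2239 / (1 + 0.067)^7 = €38,955.2239 / 1.574530 = €24,740.86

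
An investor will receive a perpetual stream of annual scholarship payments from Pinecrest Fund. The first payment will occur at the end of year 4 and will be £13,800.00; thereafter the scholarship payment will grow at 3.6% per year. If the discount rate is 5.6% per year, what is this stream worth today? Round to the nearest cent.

£585945.65

Value at end of year 3: C₁ / (r − g) = £13,800.00 / (0.056 − 0.036) = £690,000.0000
Discount to today: PV = £690,000.0000 / (1 + 0.056)^3 = £690,000.0000 / 1.177584 = £585,945.65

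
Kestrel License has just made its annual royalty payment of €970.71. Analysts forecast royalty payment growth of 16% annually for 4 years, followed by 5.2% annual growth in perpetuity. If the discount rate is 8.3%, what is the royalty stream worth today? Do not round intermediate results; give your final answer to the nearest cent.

€47981.09

D_1 = 1126.02360
D_2 = 1306.18738
D_3 = 1515.17736
D_4 = 1757.60573
Terminal value at year 4: TV = D_4×(1+g_2)/(r−g_2) = 1849.00123/0.031 = 59645.20101
P_0 = D_1/(1+r)^1 + D_2/(1+r)^2 + D_3/(1+r)^3 + D_4/(1+r)^4 + TV/(1+r)^4
    = 1039.72632 + 1113.64961 + 1192.82876 + 1277.63745 + 43357.24515 = 47981.08729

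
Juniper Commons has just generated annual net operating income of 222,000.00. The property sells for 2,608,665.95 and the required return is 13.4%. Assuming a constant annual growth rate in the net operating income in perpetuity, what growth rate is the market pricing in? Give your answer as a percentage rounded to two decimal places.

4.51%

P = D₀(1+g)/(r−g) ⇒ P(r−g) = D₀(1+g) ⇒ g(P+D₀) = P·r − D₀
g = (P·r − D₀)/(P + D₀) = (2,608,665.95×0.134 − 222,000.00) / (2,608,665.95 + 222,000.00) = 0.045064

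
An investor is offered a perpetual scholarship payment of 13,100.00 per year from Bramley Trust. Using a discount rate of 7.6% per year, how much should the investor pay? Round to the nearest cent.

Level perpetuity: PV = C / r = 13,100.00 / 0.076 = 172,368.42

172368.42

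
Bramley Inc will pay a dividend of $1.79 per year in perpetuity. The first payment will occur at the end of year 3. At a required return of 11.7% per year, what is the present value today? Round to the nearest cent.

Value at end of year 2: C / r = $1.79 / 0.117 = $15.2991
Discount to today: PV = $15.2991 / (1 + 0.117)^2 = $15.2991 / 1.247689 = $12.26

$12.26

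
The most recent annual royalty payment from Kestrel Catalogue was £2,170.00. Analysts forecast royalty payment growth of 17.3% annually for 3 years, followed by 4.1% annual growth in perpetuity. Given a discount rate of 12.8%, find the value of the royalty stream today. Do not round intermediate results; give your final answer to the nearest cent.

£36241.69

D_1 = 2545.41000
D_2 = 2985.76593
D_3 = 3502.30344
Terminal value at year 3: TV = D_3×(1+g_2)/(r−g_2) = 3645.89788/0.087 = 41906.87215
P_0 = D_1/(1+r)^1 + D_2/(1+r)^2 + D_3/(1+r)^3 + TV/(1+r)^3
    = 2256.56915 + 2346.59185 + 2440.20589 + 29198.32566 = 36241.69256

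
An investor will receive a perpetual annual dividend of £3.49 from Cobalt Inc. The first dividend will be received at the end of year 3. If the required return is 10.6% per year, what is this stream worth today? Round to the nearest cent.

£26.92

Value at end of year 2: C / r = £3.49 / 0.106 = £32.9245
Discount to today: PV = £32.9245 / (1 + 0.106)^2 = £32.9245 / 1.223236 = £26.92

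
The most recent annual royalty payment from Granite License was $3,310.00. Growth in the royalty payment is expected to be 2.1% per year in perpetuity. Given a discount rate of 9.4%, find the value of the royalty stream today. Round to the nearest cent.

$46294.66

D₁ = D₀ × (1 + g) = $3,310.00 × 1.021 = $3,379.5100
Growing perpetuity: P = D₁ / (r − g) = $3,379.5100 / (0.094 − 0.021) = $46,294.66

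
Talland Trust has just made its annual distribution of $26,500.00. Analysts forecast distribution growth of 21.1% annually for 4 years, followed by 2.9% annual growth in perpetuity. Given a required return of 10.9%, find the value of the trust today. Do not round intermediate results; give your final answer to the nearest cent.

$617362.70

D_1 = 32091.50000
D_2 = 38862.80650
D_3 = 47062.85867
D_4 = 56993.12185
Terminal value at year 4: TV = D_4×(1+g_2)/(r−g_2) = 58645.92238/0.08 = 733074.02981
P_0 = D_1/(1+r)^1 + D_2/(1+r)^2 + D_3/(1+r)^3 + D_4/(1+r)^4 + TV/(1+r)^4
    = 28937.33093 + 31598.83477 + 34505.12976 + 37678.73051 + 484642.67119 = 617362.69715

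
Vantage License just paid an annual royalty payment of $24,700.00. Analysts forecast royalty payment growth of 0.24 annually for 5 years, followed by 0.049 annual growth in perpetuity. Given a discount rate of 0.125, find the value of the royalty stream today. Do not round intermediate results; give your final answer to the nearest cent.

D_1 = 30628.00000
D_2 = 37978.72000
D_3 = 47093.61280
D_4 = 58396.07987
D_5 = 72411.13904
Terminal value at year 5: TV = D_5×(1+g_2)/(r−g_2) = 75959.28485/0.076 = 999464.27440
P_0 = D_1/(1+r)^1 + D_2/(1+r)^2 + D_3/(1+r)^3 + D_4/(1+r)^4 + D_5/(1+r)^5 + TV/(1+r)^5
    = 27224.88889 + 30007.87753 + 33075.34946 + 36456.38518 + 40183.03789 + 554631.66766 = 721579.20660

$721579.21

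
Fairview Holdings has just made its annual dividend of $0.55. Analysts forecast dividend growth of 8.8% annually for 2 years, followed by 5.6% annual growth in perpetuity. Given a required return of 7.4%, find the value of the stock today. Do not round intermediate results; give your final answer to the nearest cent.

$34.23

D_1 = 0.59840
D_2 = 0.65106
Terminal value at year 2: TV = D_2×(1+g_2)/(r−g_2) = 0.68752/0.018 = 38.19547
P_0 = D_1/(1+r)^1 + D_2/(1+r)^2 + TV/(1+r)^2
    = 0.55717 + 0.56443 + 33.11337 = 34.23497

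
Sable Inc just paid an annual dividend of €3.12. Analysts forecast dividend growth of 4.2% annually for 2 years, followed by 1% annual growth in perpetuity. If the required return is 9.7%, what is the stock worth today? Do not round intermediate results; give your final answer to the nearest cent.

D_1 = 3.25104
D_2 = 3.38758
Terminal value at year 2: TV = D_2×(1+g_2)/(r−g_2) = 3.42146/0.087 = 39.32712
P_0 = D_1/(1+r)^1 + D_2/(1+r)^2 + TV/(1+r)^2
    = 2.96357 + 2.81499 + 32.67976 = 38.45833

€38.46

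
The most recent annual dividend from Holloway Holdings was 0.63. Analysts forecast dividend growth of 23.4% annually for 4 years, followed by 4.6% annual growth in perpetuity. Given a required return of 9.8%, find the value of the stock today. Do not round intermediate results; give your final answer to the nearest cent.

D_1 = 0.77742
D_2 = 0.95934
D_3 = 1.18382
D_4 = 1.46084
Terminal value at year 4: TV = D_4×(1+g_2)/(r−g_2) = 1.52803/0.052 = 29.38526
P_0 = D_1/(1+r)^1 + D_2/(1+r)^2 + D_3/(1+r)^3 + D_4/(1+r)^4 + TV/(1+r)^4
    = 0.70803 + 0.79573 + 0.89429 + 1.00506 + 20.21716 = 23.62028

23.62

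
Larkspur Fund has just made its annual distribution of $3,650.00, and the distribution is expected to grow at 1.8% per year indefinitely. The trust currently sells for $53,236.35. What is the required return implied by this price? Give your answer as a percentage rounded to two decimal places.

8.78%

D₁ = $3,650.00 × 1.018 = $3,715.7000
P = D₁/(r − g) ⇒ r = D₁/P + g = $3,715.7000/$53,236.35 + 0.018 = 0.069796 + 0.018 = 0.087796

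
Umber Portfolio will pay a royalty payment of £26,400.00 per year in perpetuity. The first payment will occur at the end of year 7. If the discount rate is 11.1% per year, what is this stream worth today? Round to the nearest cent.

Value at end of year 6: C / r = £26,400.00 / 0.111 = £237,837.8378
Discount to today: PV = £237,837.8378 / (1 + 0.111)^6 = £237,837.8378 / 1.880548 = £126,472.64

£126472.64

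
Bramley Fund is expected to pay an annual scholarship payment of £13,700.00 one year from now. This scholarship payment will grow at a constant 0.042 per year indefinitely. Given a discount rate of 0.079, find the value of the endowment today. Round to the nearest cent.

£370270.27

Growing perpetuity: P = D₁ / (r − g) = £13,700.0000 / (0.079 − 0.042) = £370,270.27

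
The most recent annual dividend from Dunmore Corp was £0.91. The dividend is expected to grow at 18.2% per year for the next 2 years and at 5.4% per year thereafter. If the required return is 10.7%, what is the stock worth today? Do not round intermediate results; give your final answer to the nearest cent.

£22.64

D_1 = 1.07562
D_2 = 1.27138
Terminal value at year 2: TV = D_2×(1+g_2)/(r−g_2) = 1.34004/0.053 = 25.28373
P_0 = D_1/(1+r)^1 + D_2/(1+r)^2 + TV/(1+r)^2
    = 0.97165 + 1.03748 + 20.63221 = 22.64135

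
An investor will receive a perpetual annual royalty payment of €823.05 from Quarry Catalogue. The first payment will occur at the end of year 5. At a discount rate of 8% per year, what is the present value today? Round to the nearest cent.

€7562.08

Value at end of year 4: C / r = €823.05 / 0.08 = €10,288.1250
Discount to today: PV = €10,288.1250 / (1 + 0.08)^4 = €10,288.1250 / 1.360489 = €7,562.08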